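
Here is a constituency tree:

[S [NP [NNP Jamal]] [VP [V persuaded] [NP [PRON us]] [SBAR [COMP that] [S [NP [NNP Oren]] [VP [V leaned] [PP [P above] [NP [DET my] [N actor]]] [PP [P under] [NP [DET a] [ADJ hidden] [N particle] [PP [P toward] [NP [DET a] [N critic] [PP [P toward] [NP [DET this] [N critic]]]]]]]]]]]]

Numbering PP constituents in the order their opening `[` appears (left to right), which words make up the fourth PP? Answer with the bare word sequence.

In left-to-right order the PP constituents are "above my actor"; "under a hidden particle toward a critic toward this critic"; "toward a critic toward this critic"; "toward this critic". Number 4 is "toward this critic".

toward this critic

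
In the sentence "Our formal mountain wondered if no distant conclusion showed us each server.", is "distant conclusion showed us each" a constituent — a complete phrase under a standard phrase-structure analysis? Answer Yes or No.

The smallest constituent containing the whole sequence is the clause [S no distant conclusion showed us each server], but the sequence is only part of it — it straddles the boundary between noun phrase "no distant conclusion" and verb phrase "showed us each server".

No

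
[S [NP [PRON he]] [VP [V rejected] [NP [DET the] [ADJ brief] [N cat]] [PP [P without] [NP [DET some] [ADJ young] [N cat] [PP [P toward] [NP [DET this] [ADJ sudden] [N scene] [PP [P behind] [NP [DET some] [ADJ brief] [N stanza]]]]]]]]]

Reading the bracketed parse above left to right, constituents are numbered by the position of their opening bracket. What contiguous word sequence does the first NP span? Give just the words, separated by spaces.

he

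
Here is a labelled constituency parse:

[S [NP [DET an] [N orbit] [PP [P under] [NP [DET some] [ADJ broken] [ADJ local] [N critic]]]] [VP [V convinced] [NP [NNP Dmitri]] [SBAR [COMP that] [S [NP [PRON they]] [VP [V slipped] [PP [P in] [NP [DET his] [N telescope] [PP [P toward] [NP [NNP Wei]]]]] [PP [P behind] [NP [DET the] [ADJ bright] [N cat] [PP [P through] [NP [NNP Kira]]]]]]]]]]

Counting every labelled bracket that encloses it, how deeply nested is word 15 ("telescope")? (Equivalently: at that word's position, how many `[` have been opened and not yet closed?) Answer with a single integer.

Counting open brackets not yet closed at "telescope": [S [VP [SBAR [S [VP [PP [NP [N = 8.

8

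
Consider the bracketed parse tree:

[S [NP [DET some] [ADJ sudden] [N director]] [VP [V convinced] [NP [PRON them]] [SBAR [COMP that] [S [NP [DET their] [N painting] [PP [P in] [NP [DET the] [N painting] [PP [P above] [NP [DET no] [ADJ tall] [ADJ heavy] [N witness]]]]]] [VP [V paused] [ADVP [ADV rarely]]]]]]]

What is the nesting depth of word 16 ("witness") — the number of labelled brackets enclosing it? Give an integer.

Path from the root down to the word: S → VP → SBAR → S → NP → PP → NP → PP → NP → N. That is 10 enclosing brackets.

10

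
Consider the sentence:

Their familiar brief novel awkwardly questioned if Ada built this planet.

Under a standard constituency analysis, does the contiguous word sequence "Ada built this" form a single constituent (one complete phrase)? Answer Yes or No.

No

"Ada" belongs to the noun phrase "Ada" while "this" belongs to the verb phrase "built this planet"; a span that runs across that boundary is not a single phrase.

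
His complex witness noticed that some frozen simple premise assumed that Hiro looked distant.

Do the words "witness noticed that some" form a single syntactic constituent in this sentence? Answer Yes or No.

The smallest constituent containing the whole sequence is the clause [S his complex witness noticed that some frozen simple premise assumed that Hiro looked distant], but the sequence is only part of it — it straddles the boundary between noun phrase "his complex witness" and verb phrase "noticed that some frozen simple premise assumed that Hiro looked distant".

No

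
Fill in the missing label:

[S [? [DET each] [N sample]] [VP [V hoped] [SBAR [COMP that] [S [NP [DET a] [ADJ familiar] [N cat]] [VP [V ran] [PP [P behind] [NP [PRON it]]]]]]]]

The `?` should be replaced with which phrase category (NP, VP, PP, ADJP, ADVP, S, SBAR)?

NP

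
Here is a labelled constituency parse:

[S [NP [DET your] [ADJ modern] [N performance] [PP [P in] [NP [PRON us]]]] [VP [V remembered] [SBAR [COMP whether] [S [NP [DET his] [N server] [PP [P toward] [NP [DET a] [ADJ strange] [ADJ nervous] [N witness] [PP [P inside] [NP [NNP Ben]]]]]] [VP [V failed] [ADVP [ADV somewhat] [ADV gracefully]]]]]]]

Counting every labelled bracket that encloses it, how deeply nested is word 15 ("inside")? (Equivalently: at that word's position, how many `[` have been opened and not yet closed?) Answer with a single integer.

9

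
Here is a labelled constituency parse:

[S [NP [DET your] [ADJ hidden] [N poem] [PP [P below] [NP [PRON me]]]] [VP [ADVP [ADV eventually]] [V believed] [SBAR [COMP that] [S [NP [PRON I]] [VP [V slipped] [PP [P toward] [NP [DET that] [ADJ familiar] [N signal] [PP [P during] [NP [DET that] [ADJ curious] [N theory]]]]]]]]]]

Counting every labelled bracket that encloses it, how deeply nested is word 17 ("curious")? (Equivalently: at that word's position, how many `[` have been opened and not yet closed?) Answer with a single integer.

Path from the root down to the word: S → VP → SBAR → S → VP → PP → NP → PP → NP → ADJ. That is 10 enclosing brackets.

10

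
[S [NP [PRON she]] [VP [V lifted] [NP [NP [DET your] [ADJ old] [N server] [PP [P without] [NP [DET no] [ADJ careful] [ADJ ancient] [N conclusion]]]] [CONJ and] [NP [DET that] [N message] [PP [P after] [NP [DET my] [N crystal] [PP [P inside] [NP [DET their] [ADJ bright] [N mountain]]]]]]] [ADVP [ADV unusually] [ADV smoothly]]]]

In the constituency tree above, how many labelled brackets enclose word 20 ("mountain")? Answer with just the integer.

9

Path from the root down to the word: S → VP → NP → NP → PP → NP → PP → NP → N. That is 9 enclosing brackets.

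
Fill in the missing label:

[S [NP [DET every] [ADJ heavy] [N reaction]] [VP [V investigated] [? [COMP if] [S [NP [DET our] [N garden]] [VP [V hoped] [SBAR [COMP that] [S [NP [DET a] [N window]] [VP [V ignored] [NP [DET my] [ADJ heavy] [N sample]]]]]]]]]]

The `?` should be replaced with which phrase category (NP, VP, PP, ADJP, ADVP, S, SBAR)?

SBAR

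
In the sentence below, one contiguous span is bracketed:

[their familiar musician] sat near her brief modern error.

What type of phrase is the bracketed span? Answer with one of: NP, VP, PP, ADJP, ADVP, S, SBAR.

NP

"musician" is the head of the bracketed span, so the span is a noun phrase: NP.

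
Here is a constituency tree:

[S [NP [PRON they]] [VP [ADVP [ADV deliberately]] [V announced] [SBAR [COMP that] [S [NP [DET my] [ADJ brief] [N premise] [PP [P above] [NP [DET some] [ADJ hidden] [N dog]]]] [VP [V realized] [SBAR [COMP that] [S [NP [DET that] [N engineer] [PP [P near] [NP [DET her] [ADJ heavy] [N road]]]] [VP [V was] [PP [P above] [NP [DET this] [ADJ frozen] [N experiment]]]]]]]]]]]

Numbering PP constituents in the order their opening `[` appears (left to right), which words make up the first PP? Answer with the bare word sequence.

above some hidden dog

The PP opening brackets appear, in order, over: "above some hidden dog"; "near her heavy road"; "above this frozen experiment". The first one spans "above some hidden dog".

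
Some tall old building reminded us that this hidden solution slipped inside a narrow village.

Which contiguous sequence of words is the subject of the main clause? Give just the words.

some tall old building

In the main clause the verb is "reminded"; the NP preceding it, "some tall old building", is the subject.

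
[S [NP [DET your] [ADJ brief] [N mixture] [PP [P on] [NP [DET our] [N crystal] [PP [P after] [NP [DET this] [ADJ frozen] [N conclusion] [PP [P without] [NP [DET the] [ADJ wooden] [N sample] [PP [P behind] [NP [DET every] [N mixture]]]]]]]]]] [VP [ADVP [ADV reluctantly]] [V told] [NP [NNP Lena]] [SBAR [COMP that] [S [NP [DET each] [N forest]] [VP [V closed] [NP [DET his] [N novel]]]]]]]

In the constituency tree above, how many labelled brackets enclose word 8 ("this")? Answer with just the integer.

7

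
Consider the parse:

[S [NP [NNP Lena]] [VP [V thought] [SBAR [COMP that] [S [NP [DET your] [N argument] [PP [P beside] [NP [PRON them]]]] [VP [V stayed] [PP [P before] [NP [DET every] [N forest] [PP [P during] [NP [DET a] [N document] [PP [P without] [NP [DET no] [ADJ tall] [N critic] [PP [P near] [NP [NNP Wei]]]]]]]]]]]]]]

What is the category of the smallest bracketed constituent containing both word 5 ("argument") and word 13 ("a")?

Word 5 lies under S → VP → SBAR → S → NP → N; word 13 lies under S → VP → SBAR → S → VP → PP → NP → PP → NP → DET. The lowest shared node is the S.

S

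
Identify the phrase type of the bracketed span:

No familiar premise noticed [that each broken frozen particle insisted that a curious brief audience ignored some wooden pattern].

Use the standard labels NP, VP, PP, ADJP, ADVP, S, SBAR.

SBAR

"that" is the head of the bracketed span, so the span is a subordinate clause: SBAR.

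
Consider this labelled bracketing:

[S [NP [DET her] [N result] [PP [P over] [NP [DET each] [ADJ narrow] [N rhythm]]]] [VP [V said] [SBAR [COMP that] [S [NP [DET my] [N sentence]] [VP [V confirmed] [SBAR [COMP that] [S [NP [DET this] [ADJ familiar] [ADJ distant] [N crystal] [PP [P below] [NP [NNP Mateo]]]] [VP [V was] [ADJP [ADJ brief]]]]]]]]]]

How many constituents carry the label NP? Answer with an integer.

5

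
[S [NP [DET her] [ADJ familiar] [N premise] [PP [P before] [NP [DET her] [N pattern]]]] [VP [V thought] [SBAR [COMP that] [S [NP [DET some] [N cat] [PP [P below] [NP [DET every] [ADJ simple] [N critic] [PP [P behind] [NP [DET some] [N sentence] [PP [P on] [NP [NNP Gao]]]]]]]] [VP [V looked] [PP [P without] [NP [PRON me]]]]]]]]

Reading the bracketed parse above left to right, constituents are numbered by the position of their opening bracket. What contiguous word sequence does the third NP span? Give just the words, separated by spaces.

some cat below every simple critic behind some sentence on Gao

The NP opening brackets appear, in order, over: "her familiar premise before her pattern"; "her pattern"; "some cat below every simple critic behind some sentence on Gao"; "every simple critic behind some sentence on Gao"; "some sentence on Gao"; "Gao"; "me". The third one spans "some cat below every simple critic behind some sentence on Gao".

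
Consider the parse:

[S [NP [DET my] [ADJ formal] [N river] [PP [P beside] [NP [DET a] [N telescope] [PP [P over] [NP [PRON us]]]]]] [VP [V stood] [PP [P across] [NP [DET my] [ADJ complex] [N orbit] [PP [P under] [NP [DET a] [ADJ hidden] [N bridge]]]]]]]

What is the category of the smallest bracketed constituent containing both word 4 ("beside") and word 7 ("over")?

The smallest bracket enclosing both words is [PP beside a telescope over us], so the label is PP.

PP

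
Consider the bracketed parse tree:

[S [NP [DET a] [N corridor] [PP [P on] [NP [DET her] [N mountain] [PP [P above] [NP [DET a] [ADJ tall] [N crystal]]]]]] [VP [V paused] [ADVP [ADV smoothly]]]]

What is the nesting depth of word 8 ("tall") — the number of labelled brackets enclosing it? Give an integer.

7

Counting open brackets not yet closed at "tall": [S [NP [PP [NP [PP [NP [ADJ = 7.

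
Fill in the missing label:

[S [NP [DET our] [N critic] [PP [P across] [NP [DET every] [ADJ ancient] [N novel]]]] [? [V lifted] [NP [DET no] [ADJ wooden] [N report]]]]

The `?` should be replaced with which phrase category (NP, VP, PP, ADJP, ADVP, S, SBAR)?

VP

A constituent whose immediate children are V 'lifted', NP is a verb phrase: VP.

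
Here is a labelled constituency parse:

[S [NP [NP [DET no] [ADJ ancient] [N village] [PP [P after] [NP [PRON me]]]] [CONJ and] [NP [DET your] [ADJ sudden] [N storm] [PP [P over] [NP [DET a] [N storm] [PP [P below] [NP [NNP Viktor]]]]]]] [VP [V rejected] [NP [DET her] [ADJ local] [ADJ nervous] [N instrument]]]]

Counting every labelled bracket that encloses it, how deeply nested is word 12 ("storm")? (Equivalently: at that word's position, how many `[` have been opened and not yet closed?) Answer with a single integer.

6

The word sits inside N, which is inside NP, inside PP, inside NP, inside NP, inside S — 6 brackets in all.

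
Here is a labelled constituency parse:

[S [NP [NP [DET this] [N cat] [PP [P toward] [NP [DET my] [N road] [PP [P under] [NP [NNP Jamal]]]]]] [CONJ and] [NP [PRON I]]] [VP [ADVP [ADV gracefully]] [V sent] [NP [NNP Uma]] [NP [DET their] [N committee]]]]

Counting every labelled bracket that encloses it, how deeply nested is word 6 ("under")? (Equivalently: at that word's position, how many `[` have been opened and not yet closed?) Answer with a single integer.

Counting open brackets not yet closed at "under": [S [NP [NP [PP [NP [PP [P = 7.

7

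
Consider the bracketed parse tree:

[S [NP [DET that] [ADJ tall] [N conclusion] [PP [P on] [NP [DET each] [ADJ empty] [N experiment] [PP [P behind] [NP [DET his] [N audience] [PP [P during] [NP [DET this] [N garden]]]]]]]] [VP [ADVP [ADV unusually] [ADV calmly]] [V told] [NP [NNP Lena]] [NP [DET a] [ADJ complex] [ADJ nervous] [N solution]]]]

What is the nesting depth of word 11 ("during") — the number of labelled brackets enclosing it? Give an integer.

The word sits inside P, which is inside PP, inside NP, inside PP, inside NP, inside PP, inside NP, inside S — 8 brackets in all.

8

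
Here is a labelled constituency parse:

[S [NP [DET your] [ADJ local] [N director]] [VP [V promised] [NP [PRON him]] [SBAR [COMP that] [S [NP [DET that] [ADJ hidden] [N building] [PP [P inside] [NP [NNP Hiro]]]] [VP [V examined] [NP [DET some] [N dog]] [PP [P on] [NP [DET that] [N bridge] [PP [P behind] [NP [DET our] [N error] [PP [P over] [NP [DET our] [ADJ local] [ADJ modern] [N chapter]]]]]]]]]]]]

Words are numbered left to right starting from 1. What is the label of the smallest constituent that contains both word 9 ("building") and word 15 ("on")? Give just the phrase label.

S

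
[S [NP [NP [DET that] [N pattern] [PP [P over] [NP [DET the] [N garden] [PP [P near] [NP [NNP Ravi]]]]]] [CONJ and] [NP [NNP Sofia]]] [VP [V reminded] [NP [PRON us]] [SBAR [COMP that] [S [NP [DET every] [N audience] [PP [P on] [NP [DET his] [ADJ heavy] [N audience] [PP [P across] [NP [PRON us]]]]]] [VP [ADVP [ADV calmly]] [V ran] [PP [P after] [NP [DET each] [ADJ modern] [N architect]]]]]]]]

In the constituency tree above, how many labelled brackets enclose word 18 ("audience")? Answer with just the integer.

8

Counting open brackets not yet closed at "audience": [S [VP [SBAR [S [NP [PP [NP [N = 8.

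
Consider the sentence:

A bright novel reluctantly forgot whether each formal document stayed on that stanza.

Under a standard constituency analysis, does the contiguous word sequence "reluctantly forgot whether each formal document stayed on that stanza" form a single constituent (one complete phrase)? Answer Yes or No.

These words form the whole verb phrase headed by "forgot", so yes — one constituent.

Yes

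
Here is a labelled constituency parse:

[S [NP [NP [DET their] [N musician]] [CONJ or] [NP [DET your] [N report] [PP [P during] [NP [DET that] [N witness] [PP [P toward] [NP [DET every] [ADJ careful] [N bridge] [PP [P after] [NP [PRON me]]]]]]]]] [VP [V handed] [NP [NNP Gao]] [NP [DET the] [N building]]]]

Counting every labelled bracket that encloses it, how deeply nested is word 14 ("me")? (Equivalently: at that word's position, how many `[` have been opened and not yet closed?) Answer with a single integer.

10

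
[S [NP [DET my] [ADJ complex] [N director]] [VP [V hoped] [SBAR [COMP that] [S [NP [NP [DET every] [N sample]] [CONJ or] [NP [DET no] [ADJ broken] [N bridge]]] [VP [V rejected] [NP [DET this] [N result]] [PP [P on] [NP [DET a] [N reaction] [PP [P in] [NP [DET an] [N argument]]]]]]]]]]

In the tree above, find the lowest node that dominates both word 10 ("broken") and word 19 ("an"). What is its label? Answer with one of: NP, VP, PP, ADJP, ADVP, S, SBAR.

S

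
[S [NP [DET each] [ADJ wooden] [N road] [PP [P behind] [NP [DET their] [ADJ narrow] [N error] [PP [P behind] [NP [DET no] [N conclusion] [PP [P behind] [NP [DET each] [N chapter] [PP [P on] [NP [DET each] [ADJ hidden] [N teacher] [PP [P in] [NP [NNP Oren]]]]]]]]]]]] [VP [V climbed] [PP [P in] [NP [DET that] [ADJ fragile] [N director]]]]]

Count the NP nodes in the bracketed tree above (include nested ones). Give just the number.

7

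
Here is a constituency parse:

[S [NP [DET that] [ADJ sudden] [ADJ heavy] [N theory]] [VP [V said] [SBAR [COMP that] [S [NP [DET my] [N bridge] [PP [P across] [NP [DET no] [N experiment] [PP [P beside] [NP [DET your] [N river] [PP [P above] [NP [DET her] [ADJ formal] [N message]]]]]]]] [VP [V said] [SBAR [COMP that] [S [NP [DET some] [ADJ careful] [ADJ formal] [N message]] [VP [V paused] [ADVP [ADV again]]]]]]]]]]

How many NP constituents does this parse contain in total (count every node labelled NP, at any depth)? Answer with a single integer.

6

Scanning left to right, an opening `[NP` appears at word positions 1, 7, 10, 13, 16, 21 — 6 in total.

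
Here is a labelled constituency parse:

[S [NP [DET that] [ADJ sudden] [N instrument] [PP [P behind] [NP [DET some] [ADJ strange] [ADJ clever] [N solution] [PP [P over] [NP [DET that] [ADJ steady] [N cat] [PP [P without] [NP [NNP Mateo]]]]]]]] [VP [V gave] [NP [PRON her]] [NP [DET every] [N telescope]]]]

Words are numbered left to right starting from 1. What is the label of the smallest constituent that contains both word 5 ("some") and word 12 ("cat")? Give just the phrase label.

NP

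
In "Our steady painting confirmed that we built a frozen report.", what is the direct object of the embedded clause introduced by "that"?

a frozen report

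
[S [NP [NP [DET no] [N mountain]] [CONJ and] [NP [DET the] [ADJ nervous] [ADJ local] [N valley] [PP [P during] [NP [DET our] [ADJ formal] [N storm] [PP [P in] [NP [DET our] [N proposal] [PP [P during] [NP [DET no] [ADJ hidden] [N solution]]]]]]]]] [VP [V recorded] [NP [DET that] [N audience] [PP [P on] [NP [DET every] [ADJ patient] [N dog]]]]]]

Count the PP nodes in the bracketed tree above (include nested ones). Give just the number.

Scanning left to right, an opening `[PP` appears at word positions 8, 12, 15, 22 — 4 in total.

4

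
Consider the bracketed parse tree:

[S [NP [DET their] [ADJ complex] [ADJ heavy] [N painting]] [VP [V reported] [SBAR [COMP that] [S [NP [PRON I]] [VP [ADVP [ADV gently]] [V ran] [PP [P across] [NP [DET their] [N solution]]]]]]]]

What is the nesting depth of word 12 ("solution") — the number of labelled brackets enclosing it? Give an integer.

8

Counting open brackets not yet closed at "solution": [S [VP [SBAR [S [VP [PP [NP [N = 8.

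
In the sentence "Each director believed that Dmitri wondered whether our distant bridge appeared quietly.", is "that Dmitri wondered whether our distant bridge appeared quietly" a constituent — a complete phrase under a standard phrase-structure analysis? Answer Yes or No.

Yes

These words form the whole subordinate clause headed by "that", so yes — one constituent.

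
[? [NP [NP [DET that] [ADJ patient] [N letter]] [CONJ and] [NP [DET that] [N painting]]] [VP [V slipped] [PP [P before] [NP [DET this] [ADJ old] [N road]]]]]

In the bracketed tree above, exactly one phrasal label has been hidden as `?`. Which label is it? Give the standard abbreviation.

Looking at what the `?` directly dominates — NP, VP — this is a clause (S).

S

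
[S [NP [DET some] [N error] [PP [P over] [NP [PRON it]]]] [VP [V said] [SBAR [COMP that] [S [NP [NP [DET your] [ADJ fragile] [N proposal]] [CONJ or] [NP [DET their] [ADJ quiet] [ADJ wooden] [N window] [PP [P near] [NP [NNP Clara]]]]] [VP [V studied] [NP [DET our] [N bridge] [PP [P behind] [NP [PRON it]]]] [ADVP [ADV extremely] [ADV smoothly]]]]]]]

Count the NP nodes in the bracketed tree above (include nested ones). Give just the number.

Listing each NP by its span: [NP some error over it]; [NP it]; [NP your fragile proposal or their quiet wooden window near Clara]; [NP your fragile proposal]; [NP their quiet wooden window near Clara]; [NP Clara] … — that makes 8.

8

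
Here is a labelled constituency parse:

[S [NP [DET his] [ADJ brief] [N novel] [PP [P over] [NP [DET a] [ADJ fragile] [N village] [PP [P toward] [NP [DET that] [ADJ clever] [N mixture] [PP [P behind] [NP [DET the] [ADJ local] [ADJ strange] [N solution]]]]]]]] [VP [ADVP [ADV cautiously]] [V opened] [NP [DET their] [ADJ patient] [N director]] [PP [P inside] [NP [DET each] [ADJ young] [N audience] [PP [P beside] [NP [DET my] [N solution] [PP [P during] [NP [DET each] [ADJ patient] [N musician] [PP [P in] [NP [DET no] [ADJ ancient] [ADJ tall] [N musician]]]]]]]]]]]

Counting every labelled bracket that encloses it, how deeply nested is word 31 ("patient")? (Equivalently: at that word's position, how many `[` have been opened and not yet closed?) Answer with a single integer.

9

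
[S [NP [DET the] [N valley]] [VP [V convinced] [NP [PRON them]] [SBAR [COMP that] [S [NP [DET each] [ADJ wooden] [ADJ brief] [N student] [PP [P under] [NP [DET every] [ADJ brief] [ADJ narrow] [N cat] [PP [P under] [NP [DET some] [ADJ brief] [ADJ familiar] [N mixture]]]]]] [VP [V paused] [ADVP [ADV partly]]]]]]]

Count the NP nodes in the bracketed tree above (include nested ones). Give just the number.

5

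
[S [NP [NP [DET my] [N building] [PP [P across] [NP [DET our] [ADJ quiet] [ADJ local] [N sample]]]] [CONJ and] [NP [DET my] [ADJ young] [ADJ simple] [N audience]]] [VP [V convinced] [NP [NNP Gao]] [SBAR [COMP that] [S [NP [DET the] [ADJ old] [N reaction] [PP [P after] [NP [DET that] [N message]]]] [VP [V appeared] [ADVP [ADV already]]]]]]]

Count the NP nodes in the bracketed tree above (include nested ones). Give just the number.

7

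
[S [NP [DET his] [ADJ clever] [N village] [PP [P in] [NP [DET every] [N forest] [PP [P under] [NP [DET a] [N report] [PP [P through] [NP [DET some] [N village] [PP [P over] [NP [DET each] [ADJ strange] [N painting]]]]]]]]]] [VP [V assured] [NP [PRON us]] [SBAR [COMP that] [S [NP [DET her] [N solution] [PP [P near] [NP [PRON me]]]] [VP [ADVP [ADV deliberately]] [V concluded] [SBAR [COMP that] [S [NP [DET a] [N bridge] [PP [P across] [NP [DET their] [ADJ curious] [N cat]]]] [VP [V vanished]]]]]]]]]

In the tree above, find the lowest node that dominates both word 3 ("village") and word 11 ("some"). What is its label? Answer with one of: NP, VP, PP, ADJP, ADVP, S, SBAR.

NP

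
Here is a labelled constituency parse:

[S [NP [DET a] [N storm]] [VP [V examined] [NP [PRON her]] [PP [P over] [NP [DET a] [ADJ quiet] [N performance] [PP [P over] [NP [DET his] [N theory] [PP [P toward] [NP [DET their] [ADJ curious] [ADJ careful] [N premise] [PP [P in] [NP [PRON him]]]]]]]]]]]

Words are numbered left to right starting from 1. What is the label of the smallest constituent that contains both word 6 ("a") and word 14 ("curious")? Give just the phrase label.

Both words fall inside [NP a quiet performance over his theory toward their curious careful premise in him] (words 6–18), and no smaller constituent contains them both. Label: NP.

NP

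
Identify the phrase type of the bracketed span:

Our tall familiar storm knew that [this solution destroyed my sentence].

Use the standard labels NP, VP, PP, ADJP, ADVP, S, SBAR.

S

"destroyed" is the head of the bracketed span, so the span is a clause: S.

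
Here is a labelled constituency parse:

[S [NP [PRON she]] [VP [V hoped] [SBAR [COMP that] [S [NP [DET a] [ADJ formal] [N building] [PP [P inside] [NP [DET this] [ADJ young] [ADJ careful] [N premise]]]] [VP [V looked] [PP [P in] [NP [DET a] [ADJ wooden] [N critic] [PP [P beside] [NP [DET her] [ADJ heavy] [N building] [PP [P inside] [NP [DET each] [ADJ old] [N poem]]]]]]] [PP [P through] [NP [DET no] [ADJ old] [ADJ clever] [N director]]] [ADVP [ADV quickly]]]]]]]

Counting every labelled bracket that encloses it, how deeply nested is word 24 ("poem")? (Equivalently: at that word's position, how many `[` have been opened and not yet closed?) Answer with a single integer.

12

Counting open brackets not yet closed at "poem": [S [VP [SBAR [S [VP [PP [NP [PP [NP [PP [NP [N = 12.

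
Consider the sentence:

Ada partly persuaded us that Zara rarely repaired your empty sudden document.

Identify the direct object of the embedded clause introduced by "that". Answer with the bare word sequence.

your empty sudden document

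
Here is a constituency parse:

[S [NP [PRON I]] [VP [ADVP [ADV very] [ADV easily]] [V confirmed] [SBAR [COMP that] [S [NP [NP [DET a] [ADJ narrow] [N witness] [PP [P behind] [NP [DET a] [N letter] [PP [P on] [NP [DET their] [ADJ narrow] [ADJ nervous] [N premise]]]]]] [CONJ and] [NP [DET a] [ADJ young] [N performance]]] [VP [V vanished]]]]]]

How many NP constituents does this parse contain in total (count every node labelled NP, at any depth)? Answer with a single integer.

6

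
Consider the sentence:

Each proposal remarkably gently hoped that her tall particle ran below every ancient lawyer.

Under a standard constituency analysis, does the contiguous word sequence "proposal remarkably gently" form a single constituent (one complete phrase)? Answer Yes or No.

No

The smallest constituent containing the whole sequence is the clause [S each proposal remarkably gently hoped that her tall particle ran below every ancient lawyer], but the sequence is only part of it — it straddles the boundary between noun phrase "each proposal" and verb phrase "remarkably gently hoped that her tall particle ran below every ancient lawyer".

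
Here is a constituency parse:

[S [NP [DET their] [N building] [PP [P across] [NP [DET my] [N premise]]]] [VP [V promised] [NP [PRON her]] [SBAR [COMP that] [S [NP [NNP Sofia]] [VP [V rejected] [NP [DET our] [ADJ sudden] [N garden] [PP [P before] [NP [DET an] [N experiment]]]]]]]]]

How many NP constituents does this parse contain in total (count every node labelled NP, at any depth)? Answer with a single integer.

6

Listing each NP by its span: [NP their building across my premise]; [NP my premise]; [NP her]; [NP Sofia]; [NP our sudden garden before an experiment]; [NP an experiment] — that makes 6.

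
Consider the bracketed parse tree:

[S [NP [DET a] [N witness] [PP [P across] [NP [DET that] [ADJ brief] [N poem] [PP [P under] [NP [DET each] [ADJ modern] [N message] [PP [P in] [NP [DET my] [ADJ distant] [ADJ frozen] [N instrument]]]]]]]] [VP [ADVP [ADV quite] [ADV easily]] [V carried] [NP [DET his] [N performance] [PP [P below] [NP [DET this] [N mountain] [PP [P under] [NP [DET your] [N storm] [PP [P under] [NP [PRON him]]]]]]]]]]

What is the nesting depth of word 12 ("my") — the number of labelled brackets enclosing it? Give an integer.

9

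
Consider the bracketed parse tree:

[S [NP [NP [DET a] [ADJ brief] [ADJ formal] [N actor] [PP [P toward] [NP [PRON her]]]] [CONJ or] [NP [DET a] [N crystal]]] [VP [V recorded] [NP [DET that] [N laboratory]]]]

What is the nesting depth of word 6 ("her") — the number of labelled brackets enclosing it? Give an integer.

Counting open brackets not yet closed at "her": [S [NP [NP [PP [NP [PRON = 6.

6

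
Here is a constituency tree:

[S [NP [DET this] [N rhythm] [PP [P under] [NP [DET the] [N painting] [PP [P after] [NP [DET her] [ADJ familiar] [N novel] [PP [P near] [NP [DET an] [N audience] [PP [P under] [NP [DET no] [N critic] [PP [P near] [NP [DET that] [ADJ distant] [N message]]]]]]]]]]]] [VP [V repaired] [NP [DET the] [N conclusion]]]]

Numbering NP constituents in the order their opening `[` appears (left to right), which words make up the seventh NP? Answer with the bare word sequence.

the conclusion

In left-to-right order the NP constituents are "this rhythm under the painting after her familiar novel near an audience under no critic near that distant message"; "the painting after her familiar novel near an audience under no critic near that distant message"; "her familiar novel near an audience under no critic near that distant message"; "an audience under no critic near that distant message"; "no critic near that distant message"; "that distant message"; "the conclusion". Number 7 is "the conclusion".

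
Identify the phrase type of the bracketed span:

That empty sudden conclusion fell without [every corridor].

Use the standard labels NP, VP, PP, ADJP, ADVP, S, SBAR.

The bracketed span "every corridor" is headed by "corridor", making it a noun phrase (NP).

NP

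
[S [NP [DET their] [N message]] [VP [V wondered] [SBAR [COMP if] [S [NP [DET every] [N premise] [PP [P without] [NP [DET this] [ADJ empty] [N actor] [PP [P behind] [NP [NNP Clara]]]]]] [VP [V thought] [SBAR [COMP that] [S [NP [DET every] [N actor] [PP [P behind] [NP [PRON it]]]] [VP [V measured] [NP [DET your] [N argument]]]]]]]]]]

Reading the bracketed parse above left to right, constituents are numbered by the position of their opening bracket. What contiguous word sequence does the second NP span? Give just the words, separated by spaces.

every premise without this empty actor behind Clara

Opening `[NP` markers occur at word positions 1, 5, 8, 12, 15, 18, 20; the second of these opens the constituent [NP every premise without this empty actor behind Clara].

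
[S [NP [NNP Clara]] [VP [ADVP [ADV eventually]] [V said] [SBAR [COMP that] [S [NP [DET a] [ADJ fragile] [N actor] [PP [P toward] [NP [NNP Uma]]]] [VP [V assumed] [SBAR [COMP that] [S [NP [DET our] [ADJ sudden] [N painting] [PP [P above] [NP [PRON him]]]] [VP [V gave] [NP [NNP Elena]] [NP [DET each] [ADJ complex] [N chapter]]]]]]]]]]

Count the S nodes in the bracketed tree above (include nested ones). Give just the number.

Scanning left to right, an opening `[S` appears at word positions 1, 5, 12 — 3 in total.

3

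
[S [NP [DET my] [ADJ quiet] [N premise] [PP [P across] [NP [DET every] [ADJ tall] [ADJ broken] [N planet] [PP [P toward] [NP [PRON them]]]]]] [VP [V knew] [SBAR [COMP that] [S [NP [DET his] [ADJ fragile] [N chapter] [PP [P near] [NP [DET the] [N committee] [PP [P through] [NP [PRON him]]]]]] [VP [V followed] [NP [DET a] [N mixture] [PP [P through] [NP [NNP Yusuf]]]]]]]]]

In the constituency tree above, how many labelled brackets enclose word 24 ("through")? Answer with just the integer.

Path from the root down to the word: S → VP → SBAR → S → VP → NP → PP → P. That is 8 enclosing brackets.

8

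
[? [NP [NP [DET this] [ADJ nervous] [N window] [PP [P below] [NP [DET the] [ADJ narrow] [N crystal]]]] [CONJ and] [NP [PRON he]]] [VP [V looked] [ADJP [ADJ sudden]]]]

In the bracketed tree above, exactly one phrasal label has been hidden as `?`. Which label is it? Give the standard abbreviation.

A constituent whose immediate children are NP, VP is a clause: S.

S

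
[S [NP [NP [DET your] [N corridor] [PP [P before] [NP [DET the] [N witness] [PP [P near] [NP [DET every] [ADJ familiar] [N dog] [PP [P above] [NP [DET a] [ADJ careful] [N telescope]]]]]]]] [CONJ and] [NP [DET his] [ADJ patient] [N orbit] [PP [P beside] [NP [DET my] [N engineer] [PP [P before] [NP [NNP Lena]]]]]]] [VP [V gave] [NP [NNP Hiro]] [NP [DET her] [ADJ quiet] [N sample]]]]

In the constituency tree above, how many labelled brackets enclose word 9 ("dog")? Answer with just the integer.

8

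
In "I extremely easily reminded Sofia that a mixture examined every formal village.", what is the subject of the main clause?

I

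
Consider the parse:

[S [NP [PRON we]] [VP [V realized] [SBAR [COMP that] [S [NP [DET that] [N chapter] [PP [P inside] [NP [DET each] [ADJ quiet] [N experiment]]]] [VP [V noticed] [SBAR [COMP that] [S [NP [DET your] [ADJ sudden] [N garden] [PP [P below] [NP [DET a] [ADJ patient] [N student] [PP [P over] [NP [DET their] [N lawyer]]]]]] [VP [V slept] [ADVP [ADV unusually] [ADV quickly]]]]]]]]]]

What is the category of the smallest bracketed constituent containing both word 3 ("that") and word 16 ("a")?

SBAR

Both words fall inside [SBAR that that chapter inside each quiet experiment noticed that your sudden garden below a patient student over their lawyer slept unusually quickly] (words 3–24), and no smaller constituent contains them both. Label: SBAR.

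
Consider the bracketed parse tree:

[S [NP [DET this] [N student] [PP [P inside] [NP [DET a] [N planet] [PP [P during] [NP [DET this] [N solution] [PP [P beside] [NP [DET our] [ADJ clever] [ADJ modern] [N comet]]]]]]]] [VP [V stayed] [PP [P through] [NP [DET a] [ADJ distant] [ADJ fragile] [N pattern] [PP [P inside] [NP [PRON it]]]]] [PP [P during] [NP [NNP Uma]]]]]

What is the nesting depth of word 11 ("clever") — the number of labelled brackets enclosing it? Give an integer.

9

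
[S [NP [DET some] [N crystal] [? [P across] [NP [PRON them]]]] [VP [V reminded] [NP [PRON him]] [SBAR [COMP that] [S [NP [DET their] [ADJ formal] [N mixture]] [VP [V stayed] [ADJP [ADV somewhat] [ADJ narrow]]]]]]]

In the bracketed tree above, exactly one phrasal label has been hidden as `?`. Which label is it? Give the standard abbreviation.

PP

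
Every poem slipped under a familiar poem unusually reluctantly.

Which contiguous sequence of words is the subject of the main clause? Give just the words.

every poem

The subject of the main clause is the NP immediately before the verb "slipped": "every poem".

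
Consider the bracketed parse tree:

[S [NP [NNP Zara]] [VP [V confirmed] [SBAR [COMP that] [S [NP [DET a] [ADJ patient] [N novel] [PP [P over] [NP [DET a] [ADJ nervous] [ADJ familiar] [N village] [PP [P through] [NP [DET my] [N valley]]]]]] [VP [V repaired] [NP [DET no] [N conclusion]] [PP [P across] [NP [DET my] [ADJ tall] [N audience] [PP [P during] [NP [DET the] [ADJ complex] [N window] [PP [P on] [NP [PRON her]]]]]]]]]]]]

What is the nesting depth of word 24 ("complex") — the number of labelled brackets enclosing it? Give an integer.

Counting open brackets not yet closed at "complex": [S [VP [SBAR [S [VP [PP [NP [PP [NP [ADJ = 10.

10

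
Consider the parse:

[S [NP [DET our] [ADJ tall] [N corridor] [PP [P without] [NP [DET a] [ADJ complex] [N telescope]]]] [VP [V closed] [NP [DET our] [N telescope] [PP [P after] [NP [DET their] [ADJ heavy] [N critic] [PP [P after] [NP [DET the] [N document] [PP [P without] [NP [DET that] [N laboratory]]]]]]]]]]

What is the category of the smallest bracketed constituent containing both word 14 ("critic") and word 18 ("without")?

Word 14 lies under S → VP → NP → PP → NP → N; word 18 lies under S → VP → NP → PP → NP → PP → NP → PP → P. The lowest shared node is the NP.

NP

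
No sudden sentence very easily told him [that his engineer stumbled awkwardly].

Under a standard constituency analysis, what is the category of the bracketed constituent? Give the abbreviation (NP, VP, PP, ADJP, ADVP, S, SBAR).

SBAR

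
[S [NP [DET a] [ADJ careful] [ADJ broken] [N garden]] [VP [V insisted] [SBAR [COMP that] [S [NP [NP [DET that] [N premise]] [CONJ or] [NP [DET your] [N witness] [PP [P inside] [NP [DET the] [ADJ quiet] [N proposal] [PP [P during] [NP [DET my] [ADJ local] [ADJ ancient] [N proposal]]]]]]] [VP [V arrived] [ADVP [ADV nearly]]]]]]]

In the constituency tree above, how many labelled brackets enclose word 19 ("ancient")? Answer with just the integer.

11

Counting open brackets not yet closed at "ancient": [S [VP [SBAR [S [NP [NP [PP [NP [PP [NP [ADJ = 11.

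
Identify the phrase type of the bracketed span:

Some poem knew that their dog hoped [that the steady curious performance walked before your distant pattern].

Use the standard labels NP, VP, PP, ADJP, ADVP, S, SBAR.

SBAR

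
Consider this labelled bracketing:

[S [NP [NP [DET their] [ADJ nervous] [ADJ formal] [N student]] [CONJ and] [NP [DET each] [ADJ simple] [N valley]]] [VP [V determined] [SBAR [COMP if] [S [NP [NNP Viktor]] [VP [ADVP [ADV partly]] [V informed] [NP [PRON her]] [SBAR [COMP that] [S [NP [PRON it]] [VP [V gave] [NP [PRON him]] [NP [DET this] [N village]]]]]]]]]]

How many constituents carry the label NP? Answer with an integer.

Scanning left to right, an opening `[NP` appears at word positions 1, 1, 6, 11, 14, 16, 18, 19 — 8 in total.

8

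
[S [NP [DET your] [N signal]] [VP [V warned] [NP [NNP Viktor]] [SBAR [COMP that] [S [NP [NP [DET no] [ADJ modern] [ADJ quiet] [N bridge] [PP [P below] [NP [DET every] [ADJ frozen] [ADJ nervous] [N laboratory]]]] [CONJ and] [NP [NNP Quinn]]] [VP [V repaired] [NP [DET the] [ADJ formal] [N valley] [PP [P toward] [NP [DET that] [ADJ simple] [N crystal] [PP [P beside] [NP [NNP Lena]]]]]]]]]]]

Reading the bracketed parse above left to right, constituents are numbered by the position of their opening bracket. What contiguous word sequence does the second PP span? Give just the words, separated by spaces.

toward that simple crystal beside Lena

Opening `[PP` markers occur at word positions 10, 21, 25; the second of these opens the constituent [PP toward that simple crystal beside Lena].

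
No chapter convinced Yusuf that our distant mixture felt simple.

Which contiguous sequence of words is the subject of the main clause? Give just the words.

no chapter

"no chapter" is the NP that combines with the VP headed by "convinced" to form the main clause — the subject.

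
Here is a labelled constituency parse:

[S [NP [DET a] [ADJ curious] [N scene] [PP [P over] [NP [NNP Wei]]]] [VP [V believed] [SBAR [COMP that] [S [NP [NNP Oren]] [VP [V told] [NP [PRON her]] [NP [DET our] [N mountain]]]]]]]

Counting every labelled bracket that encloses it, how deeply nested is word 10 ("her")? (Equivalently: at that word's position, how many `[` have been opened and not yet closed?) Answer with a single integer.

7

Path from the root down to the word: S → VP → SBAR → S → VP → NP → PRON. That is 7 enclosing brackets.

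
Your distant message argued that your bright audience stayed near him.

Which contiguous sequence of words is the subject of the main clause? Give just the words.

your distant message

"your distant message" is the NP that combines with the VP headed by "argued" to form the main clause — the subject.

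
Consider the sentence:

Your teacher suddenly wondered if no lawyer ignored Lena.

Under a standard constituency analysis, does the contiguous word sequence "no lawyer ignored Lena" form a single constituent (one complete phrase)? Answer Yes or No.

Yes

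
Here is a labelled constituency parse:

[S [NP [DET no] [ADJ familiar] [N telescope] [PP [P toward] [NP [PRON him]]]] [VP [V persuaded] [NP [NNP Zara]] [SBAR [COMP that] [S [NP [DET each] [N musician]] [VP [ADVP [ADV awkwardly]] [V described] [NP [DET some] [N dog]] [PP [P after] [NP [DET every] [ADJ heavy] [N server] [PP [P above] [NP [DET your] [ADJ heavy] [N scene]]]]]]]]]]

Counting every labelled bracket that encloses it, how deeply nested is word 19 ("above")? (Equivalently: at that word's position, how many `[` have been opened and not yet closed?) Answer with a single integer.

9

The word sits inside P, which is inside PP, inside NP, inside PP, inside VP, inside S, inside SBAR, inside VP, inside S — 9 brackets in all.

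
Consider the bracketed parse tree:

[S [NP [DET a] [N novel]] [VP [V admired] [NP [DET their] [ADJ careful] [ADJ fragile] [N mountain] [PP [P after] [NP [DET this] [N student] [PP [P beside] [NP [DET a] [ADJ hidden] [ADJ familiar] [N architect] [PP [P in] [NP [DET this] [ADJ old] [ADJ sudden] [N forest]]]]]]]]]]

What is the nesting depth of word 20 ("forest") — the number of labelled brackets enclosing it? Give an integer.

10

Counting open brackets not yet closed at "forest": [S [VP [NP [PP [NP [PP [NP [PP [NP [N = 10.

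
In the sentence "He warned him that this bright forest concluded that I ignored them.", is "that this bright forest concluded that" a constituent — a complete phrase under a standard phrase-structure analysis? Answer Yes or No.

"that" belongs to the complementizer "that" while "that" belongs to the clause "this bright forest concluded that I ignored them"; a span that runs across that boundary is not a single phrase.

No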